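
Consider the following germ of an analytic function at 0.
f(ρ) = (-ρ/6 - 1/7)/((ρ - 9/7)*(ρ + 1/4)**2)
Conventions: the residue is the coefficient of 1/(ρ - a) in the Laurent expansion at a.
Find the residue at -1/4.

At the order-2 pole -1/4 set g(ρ) = (ρ - (-1/4))^2*f(ρ) = (-ρ/6 - 1/7)/(ρ - 9/7).
Order-2 pole: residue = g'(a); g'(-1/4) = 280/1849, so the residue is 280/1849.

The residue is 280/1849.


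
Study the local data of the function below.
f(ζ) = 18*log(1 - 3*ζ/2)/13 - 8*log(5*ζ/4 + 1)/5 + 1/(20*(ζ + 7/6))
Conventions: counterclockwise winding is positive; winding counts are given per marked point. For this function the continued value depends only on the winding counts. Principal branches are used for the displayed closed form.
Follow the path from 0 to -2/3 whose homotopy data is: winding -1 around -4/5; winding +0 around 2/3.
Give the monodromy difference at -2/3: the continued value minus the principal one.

Continued minus principal equals (16/5)*pi*i.

The rational part is single-valued and drops out of the difference; each branch term changes only by its own monodromy.
(-8/5)*log(1 - ζ/(-4/5)): each positive loop around -4/5 adds 2*pi*i to the log, so winding -1 contributes (-8/5)*(-1)*2*pi*i = (16/5)*pi*i.
(18/13)*log(1 - ζ/(2/3)): winding 0 around 2/3, so this term returns to its principal value, contribution 0.
Summing the contributions at ζ = -2/3 gives (16/5)*pi*i.


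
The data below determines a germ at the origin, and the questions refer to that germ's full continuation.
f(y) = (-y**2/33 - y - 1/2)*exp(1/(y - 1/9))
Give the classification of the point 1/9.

The exponent 1/(y - (1/9)) has a pole at 1/9, so exp(1/(y - (1/9))) takes every nonzero value near it: an essential singularity (not a pole of any order).

The point is an essential singularity.


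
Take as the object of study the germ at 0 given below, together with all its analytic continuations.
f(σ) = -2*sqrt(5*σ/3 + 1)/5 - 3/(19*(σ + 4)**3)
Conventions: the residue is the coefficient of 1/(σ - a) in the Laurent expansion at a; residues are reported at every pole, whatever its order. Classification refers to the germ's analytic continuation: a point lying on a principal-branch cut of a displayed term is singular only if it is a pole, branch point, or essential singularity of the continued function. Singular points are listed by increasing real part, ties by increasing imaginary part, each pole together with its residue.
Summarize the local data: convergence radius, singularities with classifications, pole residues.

Radius of convergence at 0: 3/5.
At -4: a pole of order 3; residue 0.
At -3/5: an algebraic (square-root) branch point.

Denominator factor (σ + 4)^3: pole of order 3 at -4, modulus 4.
Branch term (-2/5)*sqrt(1 - σ/(-3/5)): its argument vanishes at σ = -3/5, a square-root branch point, modulus 3/5.
The radius of convergence is the smallest modulus among the singular points: 3/5.
The branch term is analytic at -4 and contributes nothing to the residue; only the rational part matters.
At the order-3 pole -4 set g(σ) = (σ - (-4))^3*(rational part) = -3/19.
Order-3 pole: residue = g''(a)/2; g''(-4) = 0, so the residue is 0.
List the singular points by increasing real part (a conjugate pair: the negative imaginary part first).


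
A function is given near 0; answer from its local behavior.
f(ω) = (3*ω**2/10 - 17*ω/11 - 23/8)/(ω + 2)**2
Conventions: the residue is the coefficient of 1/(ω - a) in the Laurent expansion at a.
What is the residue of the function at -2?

At the order-2 pole -2 set g(ω) = (ω - (-2))^2*f(ω) = 3*ω**2/10 - 17*ω/11 - 23/8.
Order-2 pole: residue = g'(a); g'(-2) = -151/55, so the residue is -151/55.

The residue is -151/55.


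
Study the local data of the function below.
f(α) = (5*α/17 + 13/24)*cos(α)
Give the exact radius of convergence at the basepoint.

The factor cos(α) is entire and contributes no finite singular point.
The polynomial part has no poles.
No finite singular points: the Taylor series at 0 converges everywhere.

The radius of convergence is infinite.


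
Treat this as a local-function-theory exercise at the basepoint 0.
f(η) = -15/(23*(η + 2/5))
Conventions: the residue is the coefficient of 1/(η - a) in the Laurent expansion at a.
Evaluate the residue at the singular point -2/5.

At the order-1 pole -2/5 set g(η) = (η - (-2/5))*f(η) = -15/23.
Simple pole: residue = g(a) at a = -2/5, which is -15/23.

The residue is -15/23.


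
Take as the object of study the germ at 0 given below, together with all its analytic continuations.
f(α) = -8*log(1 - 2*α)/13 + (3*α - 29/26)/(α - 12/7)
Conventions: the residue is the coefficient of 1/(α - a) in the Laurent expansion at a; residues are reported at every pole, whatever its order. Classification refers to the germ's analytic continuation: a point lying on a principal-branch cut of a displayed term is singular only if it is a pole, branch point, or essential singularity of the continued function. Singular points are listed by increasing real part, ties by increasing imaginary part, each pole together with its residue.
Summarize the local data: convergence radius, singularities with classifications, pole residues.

Radius of convergence at 0: 1/2.
At 1/2: a logarithmic branch point.
At 12/7: a pole of order 1; residue 733/182.

Denominator factor (α - 12/7): pole of order 1 at 12/7, modulus 12/7.
Branch term (-8/13)*log(1 - α/(1/2)): its argument vanishes at α = 1/2, a logarithmic branch point, modulus 1/2.
The radius of convergence is the smallest modulus among the singular points: 1/2.
The branch term is analytic at 12/7 and contributes nothing to the residue; only the rational part matters.
At the order-1 pole 12/7 set g(α) = (α - (12/7))*(rational part) = 3*α - 29/26.
Simple pole: residue = g(a) at a = 12/7, which is 733/182.
List the singular points by increasing real part (a conjugate pair: the negative imaginary part first).


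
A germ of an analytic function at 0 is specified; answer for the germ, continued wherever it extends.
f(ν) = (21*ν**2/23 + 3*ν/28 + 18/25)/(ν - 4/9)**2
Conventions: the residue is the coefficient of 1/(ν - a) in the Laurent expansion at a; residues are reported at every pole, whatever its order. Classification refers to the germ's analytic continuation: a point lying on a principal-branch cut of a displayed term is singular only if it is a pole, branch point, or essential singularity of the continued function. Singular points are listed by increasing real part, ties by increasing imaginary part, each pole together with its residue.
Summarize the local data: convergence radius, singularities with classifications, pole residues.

Radius of convergence at 0: 4/9.
At 4/9: a pole of order 2; residue 1775/1932.

Denominator factor (ν - 4/9)^2: pole of order 2 at 4/9, modulus 4/9.
The radius of convergence is the smallest modulus among the singular points: 4/9.
At the order-2 pole 4/9 set g(ν) = (ν - (4/9))^2*f(ν) = 21*ν**2/23 + 3*ν/28 + 18/25.
Order-2 pole: residue = g'(a); g'(4/9) = 1775/1932, so the residue is 1775/1932.


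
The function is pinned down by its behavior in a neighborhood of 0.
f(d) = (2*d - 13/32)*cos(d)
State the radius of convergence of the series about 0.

The factor cos(d) is entire and contributes no finite singular point.
The polynomial part has no poles.
No finite singular points: the Taylor series at 0 converges everywhere.

The radius of convergence is infinite.


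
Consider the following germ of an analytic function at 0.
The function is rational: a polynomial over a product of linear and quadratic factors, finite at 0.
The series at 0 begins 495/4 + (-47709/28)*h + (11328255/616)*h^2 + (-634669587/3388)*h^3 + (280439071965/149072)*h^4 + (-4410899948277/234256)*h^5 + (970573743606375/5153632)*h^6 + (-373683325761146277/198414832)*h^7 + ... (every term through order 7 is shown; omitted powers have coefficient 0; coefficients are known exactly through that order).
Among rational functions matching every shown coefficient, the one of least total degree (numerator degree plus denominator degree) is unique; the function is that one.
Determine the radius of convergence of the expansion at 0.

No rational of total degree below 4 reproduces all 8 coefficients; solving the [1/3] Pade equations on them gives f(h) = (31*h/35 + 11/4)/((h + 1/10)*(h**2 + 10*h/11 + 2/9)), whose expansion matches every shown term.
Denominator factor (h**2 + 10*h/11 + 2/9): discriminant -68/1089, complex-conjugate roots (-5/11) + ((1/33)*sqrt(17))*i and (-5/11) - ((1/33)*sqrt(17))*i; poles of order 1, moduli (1/3)*sqrt(2) and (1/3)*sqrt(2).
Denominator factor (h + 1/10): pole of order 1 at -1/10, modulus 1/10.
The radius of convergence is the smallest modulus among the singular points: 1/10.

The radius of convergence is 1/10.


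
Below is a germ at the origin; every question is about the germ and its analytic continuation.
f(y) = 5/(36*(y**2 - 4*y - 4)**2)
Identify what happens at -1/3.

The point is a regular point.

Denominator factors: y**2 - 4*y - 4 = -23/9 at y = -1/3 — none vanishes.
So the germ continues analytically to -1/3.


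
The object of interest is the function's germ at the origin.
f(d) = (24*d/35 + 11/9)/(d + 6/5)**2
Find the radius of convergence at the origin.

The radius of convergence is 6/5.

Denominator factor (d + 6/5)^2: pole of order 2 at -6/5, modulus 6/5.
The radius of convergence is the smallest modulus among the singular points: 6/5.


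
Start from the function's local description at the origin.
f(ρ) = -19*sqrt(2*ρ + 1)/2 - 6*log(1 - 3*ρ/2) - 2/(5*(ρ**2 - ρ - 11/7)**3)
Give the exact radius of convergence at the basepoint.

The radius of convergence is 1/2.

Denominator factor (ρ**2 - ρ - 11/7)^3: discriminant 51/7, real irrational roots 1/2 + (1/14)*sqrt(357) and 1/2 - (1/14)*sqrt(357); poles of order 3, moduli 1/2 + (1/14)*sqrt(357) and -1/2 + (1/14)*sqrt(357).
Branch term (-19/2)*sqrt(1 - ρ/(-1/2)): its argument vanishes at ρ = -1/2, a square-root branch point, modulus 1/2.
Branch term (-6)*log(1 - ρ/(2/3)): its argument vanishes at ρ = 2/3, a logarithmic branch point, modulus 2/3.
The radius of convergence is the smallest modulus among the singular points: 1/2.


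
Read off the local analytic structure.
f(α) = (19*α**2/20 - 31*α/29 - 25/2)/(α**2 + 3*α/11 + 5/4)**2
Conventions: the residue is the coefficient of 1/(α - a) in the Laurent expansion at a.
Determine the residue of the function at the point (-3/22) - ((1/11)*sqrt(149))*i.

The residue is -((6896395/41205056)*sqrt(149))*i.

The factor α**2 + 3*α/11 + 5/4 splits as (α - a)(α - a') with a = (-3/22) - ((1/11)*sqrt(149))*i, a' = (-3/22) + ((1/11)*sqrt(149))*i. At the order-2 pole a set g(α) = (α - a)^2*f(α) = [19*α**2/20 - 31*α/29 - 25/2] / (α - a')^2.
Order-2 pole: residue = g'(a); g'((-3/22) - ((1/11)*sqrt(149))*i) = -((6896395/41205056)*sqrt(149))*i, so the residue is -((6896395/41205056)*sqrt(149))*i.


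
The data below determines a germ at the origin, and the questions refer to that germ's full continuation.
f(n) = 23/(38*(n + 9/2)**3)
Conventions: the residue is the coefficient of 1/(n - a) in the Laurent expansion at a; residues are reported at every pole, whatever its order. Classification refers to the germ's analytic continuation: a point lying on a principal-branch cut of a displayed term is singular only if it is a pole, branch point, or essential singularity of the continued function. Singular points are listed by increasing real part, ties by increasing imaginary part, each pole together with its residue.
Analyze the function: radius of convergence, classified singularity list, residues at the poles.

Denominator factor (n + 9/2)^3: pole of order 3 at -9/2, modulus 9/2.
The radius of convergence is the smallest modulus among the singular points: 9/2.
At the order-3 pole -9/2 set g(n) = (n - (-9/2))^3*f(n) = 23/38.
Order-3 pole: residue = g''(a)/2; g''(-9/2) = 0, so the residue is 0.

Radius of convergence at 0: 9/2.
At -9/2: a pole of order 3; residue 0.


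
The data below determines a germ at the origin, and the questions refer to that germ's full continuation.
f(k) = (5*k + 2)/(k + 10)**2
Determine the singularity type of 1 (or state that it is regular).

Denominator factors: k + 10 = 11 at k = 1 — none vanishes.
So the germ continues analytically to 1.

The point is a regular point.


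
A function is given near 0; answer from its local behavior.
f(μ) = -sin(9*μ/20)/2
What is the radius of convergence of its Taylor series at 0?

The factor sin(9*μ/20) is entire and contributes no finite singular point.
The polynomial part has no poles.
No finite singular points: the Taylor series at 0 converges everywhere.

The radius of convergence is infinite.


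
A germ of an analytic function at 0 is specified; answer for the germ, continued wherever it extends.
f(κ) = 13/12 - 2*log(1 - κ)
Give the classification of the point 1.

The term (-2)*log(1 - κ/(1)) has argument 1 - 1/(1) = 0 at 1: a logarithmic (infinitely-sheeted) branch point; the remaining terms are analytic or single-valued there.

The point is a logarithmic branch point.


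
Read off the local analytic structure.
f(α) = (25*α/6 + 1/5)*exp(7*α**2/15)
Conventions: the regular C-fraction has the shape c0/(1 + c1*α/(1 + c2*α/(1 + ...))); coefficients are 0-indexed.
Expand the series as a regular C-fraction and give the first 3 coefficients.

Taylor coefficients (expand at 0): a_0 = 1/5, a_1 = 25/6, a_2 = 7/75.
c0 = a_0 = 1/5. Peel one level at a time: if S = 1 + c*α/S' with S'(0) = 1, then c is the α-coefficient of S and S' = c*α/(S - 1).
S_1 = c0/f = 1 + (-125/6)*α + (78041/180)*α^2 + ...; c1 = -125/6.
S_2 = c1*α/(S_1 - 1) = 1 + (78041/3750)*α + ...; c2 = 78041/3750.

The regular C-fraction coefficients are [1/5, -125/6, 78041/3750].


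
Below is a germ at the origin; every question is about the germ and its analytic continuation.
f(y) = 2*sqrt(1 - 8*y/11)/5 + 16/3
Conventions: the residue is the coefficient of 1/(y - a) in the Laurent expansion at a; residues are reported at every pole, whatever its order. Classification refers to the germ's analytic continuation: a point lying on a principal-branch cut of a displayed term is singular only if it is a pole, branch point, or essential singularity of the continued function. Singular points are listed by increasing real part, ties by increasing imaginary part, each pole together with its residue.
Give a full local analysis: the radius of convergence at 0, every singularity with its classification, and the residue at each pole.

Radius of convergence at 0: 11/8.
At 11/8: an algebraic (square-root) branch point.

Branch term (2/5)*sqrt(1 - y/(11/8)): its argument vanishes at y = 11/8, a square-root branch point, modulus 11/8.
The radius of convergence is the smallest modulus among the singular points: 11/8.


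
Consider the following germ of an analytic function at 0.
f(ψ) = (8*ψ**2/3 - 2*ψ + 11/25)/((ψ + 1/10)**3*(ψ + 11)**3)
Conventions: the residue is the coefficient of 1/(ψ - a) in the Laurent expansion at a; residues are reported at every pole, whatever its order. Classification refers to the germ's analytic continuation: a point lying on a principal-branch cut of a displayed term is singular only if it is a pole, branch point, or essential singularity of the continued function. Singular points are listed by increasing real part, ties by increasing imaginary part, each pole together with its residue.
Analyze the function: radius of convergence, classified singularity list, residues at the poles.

Radius of convergence at 0: 1/10.
At -11: a pole of order 3; residue -121100000/46158718647.
At -1/10: a pole of order 3; residue 121100000/46158718647.

Denominator factor (ψ + 11)^3: pole of order 3 at -11, modulus 11.
Denominator factor (ψ + 1/10)^3: pole of order 3 at -1/10, modulus 1/10.
The radius of convergence is the smallest modulus among the singular points: 1/10.
At the order-3 pole -11 set g(ψ) = (ψ - (-11))^3*f(ψ) = (8*ψ**2/3 - 2*ψ + 11/25)/(ψ + 1/10)**3.
Order-3 pole: residue = g''(a)/2; g''(-11) = -242200000/46158718647, so the residue is -121100000/46158718647.
At the order-3 pole -1/10 set g(ψ) = (ψ - (-1/10))^3*f(ψ) = (8*ψ**2/3 - 2*ψ + 11/25)/(ψ + 11)**3.
Order-3 pole: residue = g''(a)/2; g''(-1/10) = 242200000/46158718647, so the residue is 121100000/46158718647.
List the singular points by increasing real part (a conjugate pair: the negative imaginary part first).


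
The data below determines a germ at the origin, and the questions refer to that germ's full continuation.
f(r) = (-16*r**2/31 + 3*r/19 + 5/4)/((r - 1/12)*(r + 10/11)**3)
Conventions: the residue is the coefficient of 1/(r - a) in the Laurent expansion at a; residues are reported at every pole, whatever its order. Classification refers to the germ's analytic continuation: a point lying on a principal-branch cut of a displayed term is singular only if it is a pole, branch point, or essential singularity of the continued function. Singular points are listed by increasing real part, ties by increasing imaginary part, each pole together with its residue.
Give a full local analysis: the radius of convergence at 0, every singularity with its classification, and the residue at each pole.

Radius of convergence at 0: 1/12.
At -10/11: a pole of order 3; residue -1706320704/1324125599.
At 1/12: a pole of order 1; residue 1706320704/1324125599.

Denominator factor (r + 10/11)^3: pole of order 3 at -10/11, modulus 10/11.
Denominator factor (r - 1/12): pole of order 1 at 1/12, modulus 1/12.
The radius of convergence is the smallest modulus among the singular points: 1/12.
At the order-3 pole -10/11 set g(r) = (r - (-10/11))^3*f(r) = (-16*r**2/31 + 3*r/19 + 5/4)/(r - 1/12).
Order-3 pole: residue = g''(a)/2; g''(-10/11) = -3412641408/1324125599, so the residue is -1706320704/1324125599.
At the order-1 pole 1/12 set g(r) = (r - (1/12))*f(r) = (-16*r**2/31 + 3*r/19 + 5/4)/(r + 10/11)**3.
Simple pole: residue = g(a) at a = 1/12, which is 1706320704/1324125599.
List the singular points by increasing real part (a conjugate pair: the negative imaginary part first).


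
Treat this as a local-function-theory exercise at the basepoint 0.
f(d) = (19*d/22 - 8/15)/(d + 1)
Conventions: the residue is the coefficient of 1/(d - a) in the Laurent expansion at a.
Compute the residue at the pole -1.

The residue is -461/330.

At the order-1 pole -1 set g(d) = (d - (-1))*f(d) = 19*d/22 - 8/15.
Simple pole: residue = g(a) at a = -1, which is -461/330.


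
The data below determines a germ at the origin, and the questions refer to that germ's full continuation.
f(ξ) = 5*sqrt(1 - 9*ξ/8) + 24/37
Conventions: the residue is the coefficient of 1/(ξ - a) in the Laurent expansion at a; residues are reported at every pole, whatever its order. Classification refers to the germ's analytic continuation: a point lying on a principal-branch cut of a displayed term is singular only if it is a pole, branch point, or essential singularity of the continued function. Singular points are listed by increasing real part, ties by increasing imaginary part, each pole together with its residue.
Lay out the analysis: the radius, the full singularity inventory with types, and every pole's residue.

Branch term (5)*sqrt(1 - ξ/(8/9)): its argument vanishes at ξ = 8/9, a square-root branch point, modulus 8/9.
The radius of convergence is the smallest modulus among the singular points: 8/9.

Radius of convergence at 0: 8/9.
At 8/9: an algebraic (square-root) branch point.


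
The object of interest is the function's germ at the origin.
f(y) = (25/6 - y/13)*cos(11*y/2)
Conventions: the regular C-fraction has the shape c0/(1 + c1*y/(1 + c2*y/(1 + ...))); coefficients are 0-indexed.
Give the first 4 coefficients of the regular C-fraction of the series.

Taylor coefficients (expand at 0): a_0 = 25/6, a_1 = -1/13, a_2 = -3025/48, a_3 = 121/104.
c0 = a_0 = 25/6. Peel one level at a time: if S = 1 + c*y/S' with S'(0) = 1, then c is the y-coefficient of S and S' = c*y/(S - 1).
S_1 = c0/f = 1 + (6/325)*y + (12780913/845000)*y^2 + ...; c1 = 6/325.
S_2 = c1*y/(S_1 - 1) = 1 + (-12780913/15600)*y + (1546490473/2304)*y^2 + ...; c2 = -12780913/15600.
S_3 = c2*y/(S_2 - 1) = 1 + (39325/48)*y + ...; c3 = 39325/48.

The regular C-fraction coefficients are [25/6, 6/325, -12780913/15600, 39325/48].


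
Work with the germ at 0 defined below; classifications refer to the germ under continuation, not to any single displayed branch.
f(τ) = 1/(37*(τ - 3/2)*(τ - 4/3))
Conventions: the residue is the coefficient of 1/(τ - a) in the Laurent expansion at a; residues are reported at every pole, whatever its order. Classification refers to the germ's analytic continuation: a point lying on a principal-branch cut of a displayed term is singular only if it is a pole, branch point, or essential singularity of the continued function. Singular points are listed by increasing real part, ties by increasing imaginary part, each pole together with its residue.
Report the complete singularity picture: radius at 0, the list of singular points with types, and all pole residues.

Denominator factor (τ - 3/2): pole of order 1 at 3/2, modulus 3/2.
Denominator factor (τ - 4/3): pole of order 1 at 4/3, modulus 4/3.
The radius of convergence is the smallest modulus among the singular points: 4/3.
At the order-1 pole 4/3 set g(τ) = (τ - (4/3))*f(τ) = 1/(37*(τ - 3/2)).
Simple pole: residue = g(a) at a = 4/3, which is -6/37.
At the order-1 pole 3/2 set g(τ) = (τ - (3/2))*f(τ) = 1/(37*(τ - 4/3)).
Simple pole: residue = g(a) at a = 3/2, which is 6/37.
List the singular points by increasing real part (a conjugate pair: the negative imaginary part first).

Radius of convergence at 0: 4/3.
At 4/3: a pole of order 1; residue -6/37.
At 3/2: a pole of order 1; residue 6/37.


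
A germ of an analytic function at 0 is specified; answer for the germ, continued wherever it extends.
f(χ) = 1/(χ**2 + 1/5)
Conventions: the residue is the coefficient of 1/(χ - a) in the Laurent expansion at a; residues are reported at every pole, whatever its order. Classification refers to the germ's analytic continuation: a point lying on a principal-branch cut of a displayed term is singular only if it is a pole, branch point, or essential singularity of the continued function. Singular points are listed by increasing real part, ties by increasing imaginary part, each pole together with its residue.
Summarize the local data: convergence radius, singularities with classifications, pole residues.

Denominator factor (χ**2 + 1/5): discriminant -4/5, complex-conjugate roots ((1/5)*sqrt(5))*i and -((1/5)*sqrt(5))*i; poles of order 1, moduli (1/5)*sqrt(5) and (1/5)*sqrt(5).
The radius of convergence is the smallest modulus among the singular points: (1/5)*sqrt(5).
The factor χ**2 + 1/5 splits as (χ - a)(χ - a') with a = -((1/5)*sqrt(5))*i, a' = ((1/5)*sqrt(5))*i. At the order-1 pole a set g(χ) = (χ - a)*f(χ) = [1] / (χ - a').
Simple pole: residue = g(a) at a = -((1/5)*sqrt(5))*i, which is ((1/2)*sqrt(5))*i.
The factor χ**2 + 1/5 splits as (χ - a)(χ - a') with a = ((1/5)*sqrt(5))*i, a' = -((1/5)*sqrt(5))*i. At the order-1 pole a set g(χ) = (χ - a)*f(χ) = [1] / (χ - a').
Simple pole: residue = g(a) at a = ((1/5)*sqrt(5))*i, which is -((1/2)*sqrt(5))*i.
List the singular points by increasing real part (a conjugate pair: the negative imaginary part first).

Radius of convergence at 0: (1/5)*sqrt(5).
At -((1/5)*sqrt(5))*i: a pole of order 1; residue ((1/2)*sqrt(5))*i.
At ((1/5)*sqrt(5))*i: a pole of order 1; residue -((1/2)*sqrt(5))*i.


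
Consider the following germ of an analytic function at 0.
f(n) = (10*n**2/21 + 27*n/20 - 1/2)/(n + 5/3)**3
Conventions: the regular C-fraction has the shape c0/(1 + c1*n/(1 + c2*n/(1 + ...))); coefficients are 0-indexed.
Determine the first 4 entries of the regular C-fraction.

The regular C-fraction coefficients are [-27/250, 9/2, -29783/9450, 1452974/10824975].

Taylor coefficients (expand at 0): a_0 = -27/250, a_1 = 243/500, a_2 = -57339/87500, a_3 = 148311/218750.
c0 = a_0 = -27/250. Peel one level at a time: if S = 1 + c*n/S' with S'(0) = 1, then c is the n-coefficient of S and S' = c*n/(S - 1).
S_1 = c0/f = 1 + (9/2)*n + (29783/2100)*n^2 + ...; c1 = 9/2.
S_2 = c1*n/(S_1 - 1) = 1 + (-29783/9450)*n + (9444331/22325625)*n^2 + ...; c2 = -29783/9450.
S_3 = c2*n/(S_2 - 1) = 1 + (1452974/10824975)*n + ...; c3 = 1452974/10824975.


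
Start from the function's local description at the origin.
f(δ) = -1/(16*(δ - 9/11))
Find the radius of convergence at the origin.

The radius of convergence is 9/11.

Denominator factor (δ - 9/11): pole of order 1 at 9/11, modulus 9/11.
The radius of convergence is the smallest modulus among the singular points: 9/11.


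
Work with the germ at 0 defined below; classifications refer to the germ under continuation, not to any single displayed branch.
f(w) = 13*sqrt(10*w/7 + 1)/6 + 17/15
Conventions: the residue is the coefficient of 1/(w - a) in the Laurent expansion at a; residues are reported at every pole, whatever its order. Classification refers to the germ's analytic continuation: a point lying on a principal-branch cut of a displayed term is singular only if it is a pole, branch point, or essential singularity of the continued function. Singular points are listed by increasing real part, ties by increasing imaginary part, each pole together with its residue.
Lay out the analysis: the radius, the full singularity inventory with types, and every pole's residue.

Radius of convergence at 0: 7/10.
At -7/10: an algebraic (square-root) branch point.

Branch term (13/6)*sqrt(1 - w/(-7/10)): its argument vanishes at w = -7/10, a square-root branch point, modulus 7/10.
The radius of convergence is the smallest modulus among the singular points: 7/10.


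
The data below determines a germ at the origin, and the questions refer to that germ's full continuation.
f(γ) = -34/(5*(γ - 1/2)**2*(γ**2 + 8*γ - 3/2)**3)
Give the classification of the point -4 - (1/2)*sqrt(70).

The point is a pole of order 3.

The denominator factor γ**2 + 8*γ - 3/2 vanishes at -4 - (1/2)*sqrt(70) and appears to the power 3; the numerator there equals -34/5, nonzero, and no other factor vanishes.
Hence a pole whose order is the multiplicity, 3.


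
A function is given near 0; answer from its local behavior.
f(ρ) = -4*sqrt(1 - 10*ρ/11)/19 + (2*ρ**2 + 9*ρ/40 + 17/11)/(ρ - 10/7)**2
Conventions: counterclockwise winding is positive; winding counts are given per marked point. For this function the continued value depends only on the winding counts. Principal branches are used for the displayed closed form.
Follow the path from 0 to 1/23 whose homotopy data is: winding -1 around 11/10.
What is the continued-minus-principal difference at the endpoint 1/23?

The rational part is single-valued and drops out of the difference; each branch term changes only by its own monodromy.
(-4/19)*sqrt(1 - ρ/(11/10)): winding -1 is odd, the square root flips sign, contributing -2*(-4/19)*sqrt(1 - (1/23)/(11/10)) = -2*(-4/19)*sqrt(243/253) = (72/4807)*sqrt(759).
Summing the contributions at ρ = 1/23 gives (72/4807)*sqrt(759).

Continued minus principal equals (72/4807)*sqrt(759).


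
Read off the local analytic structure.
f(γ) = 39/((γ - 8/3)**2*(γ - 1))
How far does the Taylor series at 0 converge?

Denominator factor (γ - 1): pole of order 1 at 1, modulus 1.
Denominator factor (γ - 8/3)^2: pole of order 2 at 8/3, modulus 8/3.
The radius of convergence is the smallest modulus among the singular points: 1.

The radius of convergence is 1.


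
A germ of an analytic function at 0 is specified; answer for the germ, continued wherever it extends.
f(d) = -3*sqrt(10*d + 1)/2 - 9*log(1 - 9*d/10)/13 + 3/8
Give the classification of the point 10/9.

The point is a logarithmic branch point.

The term (-9/13)*log(1 - d/(10/9)) has argument 1 - 10/9/(10/9) = 0 at 10/9: a logarithmic (infinitely-sheeted) branch point; the remaining terms are analytic or single-valued there.


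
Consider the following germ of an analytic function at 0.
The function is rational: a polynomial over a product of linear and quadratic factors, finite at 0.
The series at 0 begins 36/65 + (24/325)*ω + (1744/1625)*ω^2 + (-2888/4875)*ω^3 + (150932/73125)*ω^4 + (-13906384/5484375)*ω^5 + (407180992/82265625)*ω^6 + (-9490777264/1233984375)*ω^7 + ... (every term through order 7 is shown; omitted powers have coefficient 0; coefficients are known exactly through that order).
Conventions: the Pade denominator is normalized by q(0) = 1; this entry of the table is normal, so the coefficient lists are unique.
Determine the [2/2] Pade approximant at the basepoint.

Taylor coefficients needed (read off): a_0 = 36/65, a_1 = 24/325, a_2 = 1744/1625, a_3 = -2888/4875, a_4 = 150932/73125.
Write the denominator as Q(ω) = 1 + q1*ω + q2*ω^2. Requiring Q*f - P = O(ω^5) with deg P <= 2 kills the coefficients of ω^3..ω^4 in Q*f:
  ω^3: a_3 + q1*a_2 + q2*a_1 = 0, i.e. -2888/4875 + (1744/1625)*q1 + (24/325)*q2 = 0.
  ω^4: a_4 + q1*a_3 + q2*a_2 = 0, i.e. 150932/73125 + (-2888/4875)*q1 + (1744/1625)*q2 = 0.
Solving this linear system: q1 = 803/1218, q2 = -4748/3045.
The numerator is Q*f truncated at degree 2: P0 = a_0 = 36/65; P1 = a_1 + q1*a_0 = 28962/65975; P2 = a_2 + q1*a_1 + q2*a_0 = 85212/329875.

The Pade approximant has numerator coefficients [36/65, 28962/65975, 85212/329875]; denominator coefficients [1, 803/1218, -4748/3045].


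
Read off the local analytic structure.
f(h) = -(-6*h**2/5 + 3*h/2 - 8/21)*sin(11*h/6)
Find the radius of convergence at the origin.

The factor -sin(11*h/6) is entire and contributes no finite singular point.
The polynomial part has no poles.
No finite singular points: the Taylor series at 0 converges everywhere.

The radius of convergence is infinite.


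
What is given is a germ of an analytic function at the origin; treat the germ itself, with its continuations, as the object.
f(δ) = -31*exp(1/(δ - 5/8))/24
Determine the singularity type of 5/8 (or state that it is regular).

The point is an essential singularity.

The exponent 1/(δ - (5/8)) has a pole at 5/8, so exp(1/(δ - (5/8))) takes every nonzero value near it: an essential singularity (not a pole of any order).


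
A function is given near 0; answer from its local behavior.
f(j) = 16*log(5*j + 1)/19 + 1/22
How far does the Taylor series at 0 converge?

The radius of convergence is 1/5.

Branch term (16/19)*log(1 - j/(-1/5)): its argument vanishes at j = -1/5, a logarithmic branch point, modulus 1/5.
The radius of convergence is the smallest modulus among the singular points: 1/5.


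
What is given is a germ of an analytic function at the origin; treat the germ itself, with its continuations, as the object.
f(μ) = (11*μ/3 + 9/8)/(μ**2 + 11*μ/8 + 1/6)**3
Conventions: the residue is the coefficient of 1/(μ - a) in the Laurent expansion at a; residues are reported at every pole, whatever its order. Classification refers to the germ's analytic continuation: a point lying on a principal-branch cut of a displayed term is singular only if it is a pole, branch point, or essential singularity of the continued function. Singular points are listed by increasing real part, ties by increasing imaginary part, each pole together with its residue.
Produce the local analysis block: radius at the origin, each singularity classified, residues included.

Denominator factor (μ**2 + 11*μ/8 + 1/6)^3: discriminant 235/192, real irrational roots -11/16 + (1/48)*sqrt(705) and -11/16 - (1/48)*sqrt(705); poles of order 3, moduli 11/16 - (1/48)*sqrt(705) and 11/16 + (1/48)*sqrt(705).
The radius of convergence is the smallest modulus among the singular points: 11/16 - (1/48)*sqrt(705).
The factor μ**2 + 11*μ/8 + 1/6 splits as (μ - a)(μ - a') with a = -11/16 - (1/48)*sqrt(705), a' = -11/16 + (1/48)*sqrt(705). At the order-3 pole a set g(μ) = (μ - a)^3*f(μ) = [11*μ/3 + 9/8] / (μ - a')^3.
Order-3 pole: residue = g''(a)/2; g''(-11/16 - (1/48)*sqrt(705)) = (4939776/12977875)*sqrt(705), so the residue is (2469888/12977875)*sqrt(705).
The factor μ**2 + 11*μ/8 + 1/6 splits as (μ - a)(μ - a') with a = -11/16 + (1/48)*sqrt(705), a' = -11/16 - (1/48)*sqrt(705). At the order-3 pole a set g(μ) = (μ - a)^3*f(μ) = [11*μ/3 + 9/8] / (μ - a')^3.
Order-3 pole: residue = g''(a)/2; g''(-11/16 + (1/48)*sqrt(705)) = -(4939776/12977875)*sqrt(705), so the residue is -(2469888/12977875)*sqrt(705).
List the singular points by increasing real part (a conjugate pair: the negative imaginary part first).

Radius of convergence at 0: 11/16 - (1/48)*sqrt(705).
At -11/16 - (1/48)*sqrt(705): a pole of order 3; residue (2469888/12977875)*sqrt(705).
At -11/16 + (1/48)*sqrt(705): a pole of order 3; residue -(2469888/12977875)*sqrt(705).


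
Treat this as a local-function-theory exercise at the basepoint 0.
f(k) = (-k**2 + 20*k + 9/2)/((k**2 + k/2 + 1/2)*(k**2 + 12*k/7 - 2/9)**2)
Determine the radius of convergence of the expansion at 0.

Denominator factor (k**2 + 12*k/7 - 2/9)^2: discriminant 1688/441, real irrational roots -6/7 + (1/21)*sqrt(422) and -6/7 - (1/21)*sqrt(422); poles of order 2, moduli -6/7 + (1/21)*sqrt(422) and 6/7 + (1/21)*sqrt(422).
Denominator factor (k**2 + k/2 + 1/2): discriminant -7/4, complex-conjugate roots (-1/4) + ((1/4)*sqrt(7))*i and (-1/4) - ((1/4)*sqrt(7))*i; poles of order 1, moduli (1/2)*sqrt(2) and (1/2)*sqrt(2).
The radius of convergence is the smallest modulus among the singular points: -6/7 + (1/21)*sqrt(422).

The radius of convergence is -6/7 + (1/21)*sqrt(422).


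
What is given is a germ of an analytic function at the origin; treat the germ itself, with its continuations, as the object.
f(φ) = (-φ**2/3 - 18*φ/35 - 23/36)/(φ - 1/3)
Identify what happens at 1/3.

The denominator factor φ - 1/3 vanishes at 1/3 and appears to the power 1; the numerator there equals -3203/3780, nonzero, and no other factor vanishes.
Hence a pole whose order is the multiplicity, 1.

The point is a pole of order 1.


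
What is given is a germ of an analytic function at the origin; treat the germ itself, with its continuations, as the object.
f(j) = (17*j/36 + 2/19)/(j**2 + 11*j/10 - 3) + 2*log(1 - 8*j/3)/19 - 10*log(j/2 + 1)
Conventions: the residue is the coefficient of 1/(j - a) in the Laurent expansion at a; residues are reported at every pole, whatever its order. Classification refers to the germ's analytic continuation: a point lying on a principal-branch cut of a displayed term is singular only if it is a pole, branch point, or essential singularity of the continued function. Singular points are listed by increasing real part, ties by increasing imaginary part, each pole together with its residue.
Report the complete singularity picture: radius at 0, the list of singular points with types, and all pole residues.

Denominator factor (j**2 + 11*j/10 - 3): discriminant 1321/100, real irrational roots -11/20 + (1/20)*sqrt(1321) and -11/20 - (1/20)*sqrt(1321); poles of order 1, moduli -11/20 + (1/20)*sqrt(1321) and 11/20 + (1/20)*sqrt(1321).
Branch term (2/19)*log(1 - j/(3/8)): its argument vanishes at j = 3/8, a logarithmic branch point, modulus 3/8.
Branch term (-10)*log(1 - j/(-2)): its argument vanishes at j = -2, a logarithmic branch point, modulus 2.
The radius of convergence is the smallest modulus among the singular points: 3/8.
The branch terms are analytic at -11/20 - (1/20)*sqrt(1321) and contribute nothing to the residue; only the rational part matters.
The factor j**2 + 11*j/10 - 3 splits as (j - a)(j - a') with a = -11/20 - (1/20)*sqrt(1321), a' = -11/20 + (1/20)*sqrt(1321). At the order-1 pole a set g(j) = (j - a)*(rational part) = [17*j/36 + 2/19] / (j - a').
Simple pole: residue = g(a) at a = -11/20 - (1/20)*sqrt(1321), which is 17/72 + (2113/1807128)*sqrt(1321).
The branch terms are analytic at -11/20 + (1/20)*sqrt(1321) and contribute nothing to the residue; only the rational part matters.
The factor j**2 + 11*j/10 - 3 splits as (j - a)(j - a') with a = -11/20 + (1/20)*sqrt(1321), a' = -11/20 - (1/20)*sqrt(1321). At the order-1 pole a set g(j) = (j - a)*(rational part) = [17*j/36 + 2/19] / (j - a').
Simple pole: residue = g(a) at a = -11/20 + (1/20)*sqrt(1321), which is 17/72 - (2113/1807128)*sqrt(1321).
List the singular points by increasing real part (a conjugate pair: the negative imaginary part first).

Radius of convergence at 0: 3/8.
At -11/20 - (1/20)*sqrt(1321): a pole of order 1; residue 17/72 + (2113/1807128)*sqrt(1321).
At -2: a logarithmic branch point.
At 3/8: a logarithmic branch point.
At -11/20 + (1/20)*sqrt(1321): a pole of order 1; residue 17/72 - (2113/1807128)*sqrt(1321).


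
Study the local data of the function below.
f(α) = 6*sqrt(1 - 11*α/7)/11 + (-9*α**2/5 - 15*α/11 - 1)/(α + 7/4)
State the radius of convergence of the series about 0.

Denominator factor (α + 7/4): pole of order 1 at -7/4, modulus 7/4.
Branch term (6/11)*sqrt(1 - α/(7/11)): its argument vanishes at α = 7/11, a square-root branch point, modulus 7/11.
The radius of convergence is the smallest modulus among the singular points: 7/11.

The radius of convergence is 7/11.


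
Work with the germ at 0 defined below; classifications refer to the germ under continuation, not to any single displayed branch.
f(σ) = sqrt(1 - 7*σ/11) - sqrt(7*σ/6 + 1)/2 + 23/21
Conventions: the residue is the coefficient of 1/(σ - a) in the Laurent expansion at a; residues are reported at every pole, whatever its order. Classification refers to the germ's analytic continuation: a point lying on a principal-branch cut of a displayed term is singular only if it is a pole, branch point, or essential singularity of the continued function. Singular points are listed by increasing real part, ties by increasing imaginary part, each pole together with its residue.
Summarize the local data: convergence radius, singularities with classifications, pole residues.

Branch term (-1/2)*sqrt(1 - σ/(-6/7)): its argument vanishes at σ = -6/7, a square-root branch point, modulus 6/7.
Branch term (1)*sqrt(1 - σ/(11/7)): its argument vanishes at σ = 11/7, a square-root branch point, modulus 11/7.
The radius of convergence is the smallest modulus among the singular points: 6/7.
List the singular points by increasing real part (a conjugate pair: the negative imaginary part first).

Radius of convergence at 0: 6/7.
At -6/7: an algebraic (square-root) branch point.
At 11/7: an algebraic (square-root) branch point.


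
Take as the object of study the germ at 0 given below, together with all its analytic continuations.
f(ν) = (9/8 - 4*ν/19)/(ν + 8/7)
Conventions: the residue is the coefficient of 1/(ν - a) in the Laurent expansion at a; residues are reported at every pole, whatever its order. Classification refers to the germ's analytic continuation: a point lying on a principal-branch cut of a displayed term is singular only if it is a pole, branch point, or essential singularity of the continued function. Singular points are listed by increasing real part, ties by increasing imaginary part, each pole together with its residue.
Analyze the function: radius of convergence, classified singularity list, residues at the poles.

Denominator factor (ν + 8/7): pole of order 1 at -8/7, modulus 8/7.
The radius of convergence is the smallest modulus among the singular points: 8/7.
At the order-1 pole -8/7 set g(ν) = (ν - (-8/7))*f(ν) = 9/8 - 4*ν/19.
Simple pole: residue = g(a) at a = -8/7, which is 1453/1064.

Radius of convergence at 0: 8/7.
At -8/7: a pole of order 1; residue 1453/1064.


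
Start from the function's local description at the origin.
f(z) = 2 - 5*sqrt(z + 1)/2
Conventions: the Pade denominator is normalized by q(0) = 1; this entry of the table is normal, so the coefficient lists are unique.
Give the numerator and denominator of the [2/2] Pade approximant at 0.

The Pade approximant has numerator coefficients [-1/2, -13/8, -21/32]; denominator coefficients [1, 3/4, 1/16].

Taylor coefficients needed (expand at 0): a_0 = -1/2, a_1 = -5/4, a_2 = 5/16, a_3 = -5/32, a_4 = 25/256.
Write the denominator as Q(z) = 1 + q1*z + q2*z^2. Requiring Q*f - P = O(z^5) with deg P <= 2 kills the coefficients of z^3..z^4 in Q*f:
  z^3: a_3 + q1*a_2 + q2*a_1 = 0, i.e. -5/32 + (5/16)*q1 + (-5/4)*q2 = 0.
  z^4: a_4 + q1*a_3 + q2*a_2 = 0, i.e. 25/256 + (-5/32)*q1 + (5/16)*q2 = 0.
Solving this linear system: q1 = 3/4, q2 = 1/16.
The numerator is Q*f truncated at degree 2: P0 = a_0 = -1/2; P1 = a_1 + q1*a_0 = -13/8; P2 = a_2 + q1*a_1 + q2*a_0 = -21/32.
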